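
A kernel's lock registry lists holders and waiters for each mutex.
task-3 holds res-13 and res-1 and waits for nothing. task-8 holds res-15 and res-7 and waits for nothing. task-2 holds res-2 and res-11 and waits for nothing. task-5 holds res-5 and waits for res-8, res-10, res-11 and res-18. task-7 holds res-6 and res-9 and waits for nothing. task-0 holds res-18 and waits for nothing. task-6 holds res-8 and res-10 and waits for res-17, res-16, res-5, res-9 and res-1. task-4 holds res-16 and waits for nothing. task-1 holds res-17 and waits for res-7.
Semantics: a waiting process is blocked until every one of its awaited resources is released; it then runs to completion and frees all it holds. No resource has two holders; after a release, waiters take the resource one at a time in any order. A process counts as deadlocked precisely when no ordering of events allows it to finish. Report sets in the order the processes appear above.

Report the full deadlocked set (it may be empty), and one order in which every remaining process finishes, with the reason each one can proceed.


Deadlocked: task-5 and task-6.
Key observation: nobody on the ring task-5 -> task-6 -> task-5 can start until another member finishes, which never happens; no other process is dragged down with it.
One completion order for the rest: task-0, task-4, task-3, task-8, task-1, task-7, task-2.
Check, step by step:
  task-0: no waits; runs immediately, freeing res-18
  task-4: no waits; runs immediately, freeing res-16
  task-3: no waits; runs immediately, freeing res-13 and res-1
  task-8: no waits; runs immediately, freeing res-15 and res-7
  task-1 waits on res-7 — all released -> runs and releases res-17
  task-7: no waits; runs immediately, freeing res-6 and res-9
  task-2: no waits; runs immediately, freeing res-2 and res-11


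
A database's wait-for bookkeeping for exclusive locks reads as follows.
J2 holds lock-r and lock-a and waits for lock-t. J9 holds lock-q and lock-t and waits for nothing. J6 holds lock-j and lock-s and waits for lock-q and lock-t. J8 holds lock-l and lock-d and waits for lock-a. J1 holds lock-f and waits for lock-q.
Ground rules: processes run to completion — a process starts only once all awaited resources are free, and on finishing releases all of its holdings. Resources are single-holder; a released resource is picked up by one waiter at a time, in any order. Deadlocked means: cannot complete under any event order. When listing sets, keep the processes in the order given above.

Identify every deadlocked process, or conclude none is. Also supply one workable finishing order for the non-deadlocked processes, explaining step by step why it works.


The deadlocked set is empty.
Key observation: the wait graph is acyclic; completion cascades from the unblocked processes through everyone else.
The rest can finish in the order J9, J2, J1, J6, J8.
Walking it through:
  run J9 (it waits on nothing); releases lock-q and lock-t
  J2: everything it awaited (lock-t) is free; runs, freeing lock-r and lock-a
  J1: everything it awaited (lock-q) is free; runs, freeing lock-f
  J6: everything it awaited (lock-q and lock-t) is free; runs, freeing lock-j and lock-s
  J8: everything it awaited (lock-a) is free; runs, freeing lock-l and lock-d


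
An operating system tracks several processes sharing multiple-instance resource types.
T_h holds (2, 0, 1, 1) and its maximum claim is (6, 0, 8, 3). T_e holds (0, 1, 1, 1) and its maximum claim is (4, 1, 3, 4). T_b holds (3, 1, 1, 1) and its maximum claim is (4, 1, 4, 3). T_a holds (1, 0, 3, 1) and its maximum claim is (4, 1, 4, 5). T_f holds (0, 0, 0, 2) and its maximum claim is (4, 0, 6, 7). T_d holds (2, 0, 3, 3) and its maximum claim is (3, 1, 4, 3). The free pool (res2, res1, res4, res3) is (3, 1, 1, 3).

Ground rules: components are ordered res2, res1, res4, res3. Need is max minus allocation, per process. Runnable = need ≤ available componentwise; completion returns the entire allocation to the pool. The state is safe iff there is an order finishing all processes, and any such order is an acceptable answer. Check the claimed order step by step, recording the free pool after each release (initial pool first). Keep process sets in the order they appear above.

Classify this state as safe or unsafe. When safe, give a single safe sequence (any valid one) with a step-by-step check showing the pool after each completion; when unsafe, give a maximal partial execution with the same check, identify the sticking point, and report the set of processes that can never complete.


SAFE, for example via the order T_d, T_a, T_e, T_f, T_h, T_b.
Key observation: T_d is the earliest step where a requested resource binds exactly: need (1, 1, 1, 0), pool (3, 1, 1, 3) at its turn.
Verifying each step:
  pool = (3, 1, 1, 3)
  T_d needs (1, 1, 1, 0) <= (3, 1, 1, 3) -> finishes; pool += (2, 0, 3, 3) = (5, 1, 4, 6)
  T_a needs (3, 1, 1, 4) <= (5, 1, 4, 6) -> finishes; pool += (1, 0, 3, 1) = (6, 1, 7, 7)
  T_e needs (4, 0, 2, 3) <= (6, 1, 7, 7) -> finishes; pool += (0, 1, 1, 1) = (6, 2, 8, 8)
  T_f needs (4, 0, 6, 5) <= (6, 2, 8, 8) -> finishes; pool += (0, 0, 0, 2) = (6, 2, 8, 10)
  T_h needs (4, 0, 7, 2) <= (6, 2, 8, 10) -> finishes; pool += (2, 0, 1, 1) = (8, 2, 9, 11)
  T_b needs (1, 0, 3, 2) <= (8, 2, 9, 11) -> finishes; pool += (3, 1, 1, 1) = (11, 3, 10, 12)


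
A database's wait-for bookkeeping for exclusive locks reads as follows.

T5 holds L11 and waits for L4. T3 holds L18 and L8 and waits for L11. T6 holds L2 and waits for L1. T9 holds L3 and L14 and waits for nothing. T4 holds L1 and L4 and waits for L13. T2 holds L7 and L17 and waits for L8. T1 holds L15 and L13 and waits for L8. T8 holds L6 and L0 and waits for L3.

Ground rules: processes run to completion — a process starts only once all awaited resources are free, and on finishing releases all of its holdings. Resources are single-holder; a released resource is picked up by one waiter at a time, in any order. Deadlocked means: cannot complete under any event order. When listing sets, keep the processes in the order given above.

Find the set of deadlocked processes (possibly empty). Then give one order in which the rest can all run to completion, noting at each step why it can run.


Deadlocked set: T5, T3, T6, T4, T2 and T1.
Key observation: the waits loop around T5 -> T4 -> T1 -> T3 -> T5 with no way out; T6 and T2 wait into the deadlock from upstream.
A valid finishing order for the others: T9, T8.
Walking it through:
  run T9 (it waits on nothing); releases L3 and L14
  T8: everything it awaited (L3) is free; runs, freeing L6 and L0


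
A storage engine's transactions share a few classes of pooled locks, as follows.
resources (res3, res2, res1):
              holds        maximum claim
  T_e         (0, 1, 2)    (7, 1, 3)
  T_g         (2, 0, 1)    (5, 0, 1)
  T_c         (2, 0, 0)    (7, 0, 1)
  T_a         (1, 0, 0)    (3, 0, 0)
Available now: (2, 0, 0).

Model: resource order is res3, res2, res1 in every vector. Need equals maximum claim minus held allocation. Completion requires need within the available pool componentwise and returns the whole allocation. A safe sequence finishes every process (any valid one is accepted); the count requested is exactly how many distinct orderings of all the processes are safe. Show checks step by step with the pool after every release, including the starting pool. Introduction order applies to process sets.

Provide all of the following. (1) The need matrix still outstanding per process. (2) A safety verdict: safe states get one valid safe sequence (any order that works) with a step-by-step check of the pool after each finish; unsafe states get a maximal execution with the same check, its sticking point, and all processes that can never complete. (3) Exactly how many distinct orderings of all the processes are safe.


(1) Outstanding need per process (order res3, res2, res1):
  T_e: (7, 0, 1)
  T_g: (3, 0, 0)
  T_c: (5, 0, 1)
  T_a: (2, 0, 0)
(2) The state is SAFE; one workable sequence: T_a, T_g, T_c, T_e.
Key observation: reading the order forward, T_a is the first process whose need (2, 0, 0) meets the free pool (2, 0, 0) exactly on a resource it requests.
Walking it through:
  pool = (2, 0, 0)
  T_a needs (2, 0, 0) <= (2, 0, 0) -> finishes; pool += (1, 0, 0) = (3, 0, 0)
  T_g needs (3, 0, 0) <= (3, 0, 0) -> finishes; pool += (2, 0, 1) = (5, 0, 1)
  T_c needs (5, 0, 1) <= (5, 0, 1) -> finishes; pool += (2, 0, 0) = (7, 0, 1)
  T_e needs (7, 0, 1) <= (7, 0, 1) -> finishes; pool += (0, 1, 2) = (7, 1, 3)
(3) The exact count: 1 of the possible complete orderings is a safe sequence.


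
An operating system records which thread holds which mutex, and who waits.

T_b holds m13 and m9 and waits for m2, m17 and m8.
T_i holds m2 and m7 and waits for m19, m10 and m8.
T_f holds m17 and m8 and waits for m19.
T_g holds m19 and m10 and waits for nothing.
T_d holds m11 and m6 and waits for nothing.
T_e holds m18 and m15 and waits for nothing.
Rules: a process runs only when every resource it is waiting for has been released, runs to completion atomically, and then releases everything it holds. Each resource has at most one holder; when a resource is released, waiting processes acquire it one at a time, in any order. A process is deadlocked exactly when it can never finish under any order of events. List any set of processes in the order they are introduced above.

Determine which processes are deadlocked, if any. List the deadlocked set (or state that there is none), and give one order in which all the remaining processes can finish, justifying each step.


The deadlocked set is empty.
Key observation: every chain of waits terminates; starting from the processes that wait on nothing, all the rest unlock in turn.
A valid finishing order for the others: T_g, T_f, T_i, T_b, T_e, T_d.
Check, step by step:
  T_g waits on nothing -> runs at once and releases m19 and m10
  T_f: everything it awaited (m19) is free; runs, freeing m17 and m8
  T_i: everything it awaited (m19, m10 and m8) is free; runs, freeing m2 and m7
  T_b: everything it awaited (m2, m17 and m8) is free; runs, freeing m13 and m9
  T_e waits on nothing -> runs at once and releases m18 and m15
  T_d waits on nothing -> runs at once and releases m11 and m6


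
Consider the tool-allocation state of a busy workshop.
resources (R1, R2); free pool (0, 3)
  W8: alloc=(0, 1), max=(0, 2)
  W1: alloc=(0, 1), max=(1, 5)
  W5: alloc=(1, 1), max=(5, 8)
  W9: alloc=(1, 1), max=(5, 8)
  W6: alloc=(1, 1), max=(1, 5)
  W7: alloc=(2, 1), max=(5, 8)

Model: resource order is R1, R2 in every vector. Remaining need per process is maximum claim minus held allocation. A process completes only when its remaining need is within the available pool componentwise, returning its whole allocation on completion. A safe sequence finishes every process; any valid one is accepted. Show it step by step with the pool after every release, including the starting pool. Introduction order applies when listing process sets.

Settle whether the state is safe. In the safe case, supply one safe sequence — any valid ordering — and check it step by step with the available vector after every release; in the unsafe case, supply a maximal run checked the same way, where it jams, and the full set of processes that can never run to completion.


UNSAFE.
Key observation: the wall is R1: completing W8, W6, W1 brings the pool only to (1, 6), and all the rest need more.
A maximal execution: W8, W6, W1 — then nothing else fits. Check, step by step:
  pool = (0, 3)
  W8: need (0, 1) fits (0, 3); releases (0, 1), pool now (0, 4)
  W6: need (0, 4) fits (0, 4); releases (1, 1), pool now (1, 5)
  W1: need (1, 4) fits (1, 5); releases (0, 1), pool now (1, 6)
  W5 cannot run: need (4, 7) vs free (1, 6) (insufficient R1 and R2)
  W9 cannot run: need (4, 7) vs free (1, 6) (insufficient R1 and R2)
  W7 cannot run: need (3, 7) vs free (1, 6) (insufficient R1 and R2)
Permanently blocked: W5, W9 and W7.


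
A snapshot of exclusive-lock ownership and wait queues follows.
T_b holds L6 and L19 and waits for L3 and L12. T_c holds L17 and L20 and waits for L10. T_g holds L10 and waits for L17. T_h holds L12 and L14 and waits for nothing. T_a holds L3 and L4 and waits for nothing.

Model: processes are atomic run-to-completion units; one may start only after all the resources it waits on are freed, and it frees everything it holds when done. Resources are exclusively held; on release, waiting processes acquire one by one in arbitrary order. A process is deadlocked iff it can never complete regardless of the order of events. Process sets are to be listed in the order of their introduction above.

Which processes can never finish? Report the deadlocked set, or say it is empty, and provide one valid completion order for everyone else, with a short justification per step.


Deadlocked set: T_c and T_g.
Key observation: the wait chain closes on itself along T_c -> T_g -> T_c; no other process is dragged down with it.
The rest can finish in the order T_h, T_a, T_b.
Check, step by step:
  T_h waits on nothing -> runs at once and releases L12 and L14
  T_a waits on nothing -> runs at once and releases L3 and L4
  T_b waits on L3 and L12 — all released -> runs and releases L6 and L19


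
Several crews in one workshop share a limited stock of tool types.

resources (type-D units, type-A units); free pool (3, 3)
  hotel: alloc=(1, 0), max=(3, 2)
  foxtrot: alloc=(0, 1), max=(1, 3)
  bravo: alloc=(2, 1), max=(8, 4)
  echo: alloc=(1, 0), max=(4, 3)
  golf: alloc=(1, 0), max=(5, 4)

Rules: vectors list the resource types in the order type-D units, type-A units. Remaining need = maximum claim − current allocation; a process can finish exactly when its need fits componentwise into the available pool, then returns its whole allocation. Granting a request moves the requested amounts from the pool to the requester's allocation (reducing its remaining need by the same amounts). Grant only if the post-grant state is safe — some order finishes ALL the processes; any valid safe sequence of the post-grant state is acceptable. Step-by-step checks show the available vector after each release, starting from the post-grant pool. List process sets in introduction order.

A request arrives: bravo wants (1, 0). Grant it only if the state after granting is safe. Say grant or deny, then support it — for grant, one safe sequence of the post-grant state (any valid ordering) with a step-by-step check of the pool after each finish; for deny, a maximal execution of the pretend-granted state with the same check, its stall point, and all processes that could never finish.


GRANT — the state after the grant stays safe, e.g. via hotel, echo, foxtrot, golf, bravo.
Key observation: granting shrinks the pool to (2, 3), yet hotel still fits and the chain goes through.
Step-by-step check of the post-grant state:
  pool = (2, 3)
  hotel needs (2, 2) <= (2, 3) -> finishes; pool += (1, 0) = (3, 3)
  echo needs (3, 3) <= (3, 3) -> finishes; pool += (1, 0) = (4, 3)
  foxtrot needs (1, 2) <= (4, 3) -> finishes; pool += (0, 1) = (4, 4)
  golf needs (4, 4) <= (4, 4) -> finishes; pool += (1, 0) = (5, 4)
  bravo needs (5, 3) <= (5, 4) -> finishes; pool += (3, 1) = (8, 5)


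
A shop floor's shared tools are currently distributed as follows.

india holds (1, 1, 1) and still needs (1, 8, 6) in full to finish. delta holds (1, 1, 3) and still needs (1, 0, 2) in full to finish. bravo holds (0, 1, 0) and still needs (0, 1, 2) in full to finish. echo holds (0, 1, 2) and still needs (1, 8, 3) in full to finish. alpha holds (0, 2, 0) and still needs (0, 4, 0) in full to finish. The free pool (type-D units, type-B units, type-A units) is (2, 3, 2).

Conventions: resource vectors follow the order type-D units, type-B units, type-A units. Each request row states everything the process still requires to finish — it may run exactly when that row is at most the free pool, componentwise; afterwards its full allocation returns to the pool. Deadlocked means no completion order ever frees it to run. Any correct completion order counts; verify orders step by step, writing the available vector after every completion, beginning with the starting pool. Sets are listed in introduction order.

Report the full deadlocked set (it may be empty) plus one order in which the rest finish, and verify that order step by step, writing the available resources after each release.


The deadlocked set is india and echo.
Key observation: after delta, alpha, bravo complete, (3, 7, 5) is the best the pool ever gets, yet each leftover process wants more type-B units.
A valid finishing order for the others: delta, alpha, bravo. Verifying each step:
  pool = (2, 3, 2)
  delta needs (1, 0, 2) <= (2, 3, 2) -> finishes; pool += (1, 1, 3) = (3, 4, 5)
  alpha needs (0, 4, 0) <= (3, 4, 5) -> finishes; pool += (0, 2, 0) = (3, 6, 5)
  bravo needs (0, 1, 2) <= (3, 6, 5) -> finishes; pool += (0, 1, 0) = (3, 7, 5)
The blocked processes can never fit:
  india cannot run: need (1, 8, 6) vs free (3, 7, 5) (insufficient type-B units and type-A units)
  echo cannot run: need (1, 8, 3) vs free (3, 7, 5) (insufficient type-B units)


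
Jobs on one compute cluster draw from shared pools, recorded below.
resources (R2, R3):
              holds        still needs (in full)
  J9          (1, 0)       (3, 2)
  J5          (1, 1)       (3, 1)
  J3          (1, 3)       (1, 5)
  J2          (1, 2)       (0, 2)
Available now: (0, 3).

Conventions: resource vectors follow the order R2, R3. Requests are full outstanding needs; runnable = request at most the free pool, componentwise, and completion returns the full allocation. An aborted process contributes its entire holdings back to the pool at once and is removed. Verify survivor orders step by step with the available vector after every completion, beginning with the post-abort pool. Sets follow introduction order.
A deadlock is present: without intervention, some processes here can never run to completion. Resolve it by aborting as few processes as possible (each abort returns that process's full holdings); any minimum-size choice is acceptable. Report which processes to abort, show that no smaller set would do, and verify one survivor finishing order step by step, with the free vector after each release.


Abort J5.
Key observation: the returned (1, 1) from J5 is what brings J9 — unrunnable before, under any order — into play at step 3.
Why nothing smaller works: aborting no one leaves the state deadlocked as given.
Survivors finish in the order: J2, J3, J9. Step-by-step check (pool after the aborts first):
  pool = (1, 4)
  run J2 (needs (0, 2), free (1, 4)); after release of (1, 2) the pool is (2, 6)
  run J3 (needs (1, 5), free (2, 6)); after release of (1, 3) the pool is (3, 9)
  run J9 (needs (3, 2), free (3, 9)); after release of (1, 0) the pool is (4, 9)


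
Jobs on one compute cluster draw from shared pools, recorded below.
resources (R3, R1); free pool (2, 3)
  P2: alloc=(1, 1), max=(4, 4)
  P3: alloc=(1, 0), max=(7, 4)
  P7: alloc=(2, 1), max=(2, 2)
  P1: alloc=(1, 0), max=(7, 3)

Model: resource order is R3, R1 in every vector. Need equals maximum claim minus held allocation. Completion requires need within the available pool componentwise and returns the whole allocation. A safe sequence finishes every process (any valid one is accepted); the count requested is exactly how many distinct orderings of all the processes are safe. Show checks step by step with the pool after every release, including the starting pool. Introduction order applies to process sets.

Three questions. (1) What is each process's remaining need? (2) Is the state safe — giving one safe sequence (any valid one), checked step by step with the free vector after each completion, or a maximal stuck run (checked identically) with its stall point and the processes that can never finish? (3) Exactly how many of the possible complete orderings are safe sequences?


(1) Need matrix, components ordered R3, R1:
  P2: (3, 3)
  P3: (6, 4)
  P7: (0, 1)
  P1: (6, 3)
(2) The state is UNSAFE.
Key observation: R3 is the bottleneck — with P7, P2 done the pool holds (5, 5), short of every remaining need.
Going as far as possible: P7, P2; after that, nothing fits. Verifying each step:
  pool = (2, 3)
  run P7 (needs (0, 1), free (2, 3)); after release of (2, 1) the pool is (4, 4)
  run P2 (needs (3, 3), free (4, 4)); after release of (1, 1) the pool is (5, 5)
  P3 still needs (6, 4) but only (5, 5) is free — short on R3
  P1 still needs (6, 3) but only (5, 5) is free — short on R3
Processes that can never finish: P3 and P1.
(3) Precisely 0 of the possible complete orderings are safe sequences.


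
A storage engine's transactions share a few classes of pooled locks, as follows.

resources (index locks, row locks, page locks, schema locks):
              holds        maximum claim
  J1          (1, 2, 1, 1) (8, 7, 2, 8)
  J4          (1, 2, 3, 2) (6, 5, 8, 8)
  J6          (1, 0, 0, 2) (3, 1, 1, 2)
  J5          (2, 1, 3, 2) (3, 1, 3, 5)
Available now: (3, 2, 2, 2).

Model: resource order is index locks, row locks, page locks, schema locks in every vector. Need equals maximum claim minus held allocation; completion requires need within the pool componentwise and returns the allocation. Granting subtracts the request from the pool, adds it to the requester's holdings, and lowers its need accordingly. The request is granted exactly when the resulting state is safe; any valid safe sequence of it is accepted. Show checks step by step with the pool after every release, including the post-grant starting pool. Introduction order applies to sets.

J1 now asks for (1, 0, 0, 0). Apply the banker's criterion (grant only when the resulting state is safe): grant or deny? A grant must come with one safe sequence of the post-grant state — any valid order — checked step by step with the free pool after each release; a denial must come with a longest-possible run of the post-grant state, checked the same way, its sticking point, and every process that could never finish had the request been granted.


GRANT — the state after the grant stays safe, e.g. via J6, J5, J4, J1.
Key observation: the grant leaves (2, 2, 2, 2) free — enough for J6, whose release restarts the cascade.
Verifying the post-grant state step by step:
  pool = (2, 2, 2, 2)
  run J6 (needs (2, 1, 1, 0), free (2, 2, 2, 2)); after release of (1, 0, 0, 2) the pool is (3, 2, 2, 4)
  run J5 (needs (1, 0, 0, 3), free (3, 2, 2, 4)); after release of (2, 1, 3, 2) the pool is (5, 3, 5, 6)
  run J4 (needs (5, 3, 5, 6), free (5, 3, 5, 6)); after release of (1, 2, 3, 2) the pool is (6, 5, 8, 8)
  run J1 (needs (6, 5, 1, 7), free (6, 5, 8, 8)); after release of (2, 2, 1, 1) the pool is (8, 7, 9, 9)


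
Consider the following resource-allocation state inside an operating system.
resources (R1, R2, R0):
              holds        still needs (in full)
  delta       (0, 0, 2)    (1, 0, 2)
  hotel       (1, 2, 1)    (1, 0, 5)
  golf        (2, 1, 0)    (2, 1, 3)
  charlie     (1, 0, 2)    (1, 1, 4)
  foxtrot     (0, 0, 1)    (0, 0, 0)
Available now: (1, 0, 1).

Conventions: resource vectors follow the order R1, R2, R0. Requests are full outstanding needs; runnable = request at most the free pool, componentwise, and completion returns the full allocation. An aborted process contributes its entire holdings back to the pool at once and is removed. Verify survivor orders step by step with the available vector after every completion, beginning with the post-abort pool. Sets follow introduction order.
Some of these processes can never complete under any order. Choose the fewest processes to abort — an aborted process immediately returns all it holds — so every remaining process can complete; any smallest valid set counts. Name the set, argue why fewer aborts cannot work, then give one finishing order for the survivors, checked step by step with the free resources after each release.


Minimum abort set: charlie.
Key observation: hotel had no path to completion before; after the abort of charlie ((1, 0, 2) returned), step 2 is where it fits.
No smaller set exists: with zero aborts the deadlock remains.
Survivors finish in the order: delta, hotel, golf, foxtrot. Check, step by step (pool after the aborts first):
  pool = (2, 0, 3)
  run delta (needs (1, 0, 2), free (2, 0, 3)); after release of (0, 0, 2) the pool is (2, 0, 5)
  run hotel (needs (1, 0, 5), free (2, 0, 5)); after release of (1, 2, 1) the pool is (3, 2, 6)
  run golf (needs (2, 1, 3), free (3, 2, 6)); after release of (2, 1, 0) the pool is (5, 3, 6)
  run foxtrot (needs (0, 0, 0), free (5, 3, 6)); after release of (0, 0, 1) the pool is (5, 3, 7)


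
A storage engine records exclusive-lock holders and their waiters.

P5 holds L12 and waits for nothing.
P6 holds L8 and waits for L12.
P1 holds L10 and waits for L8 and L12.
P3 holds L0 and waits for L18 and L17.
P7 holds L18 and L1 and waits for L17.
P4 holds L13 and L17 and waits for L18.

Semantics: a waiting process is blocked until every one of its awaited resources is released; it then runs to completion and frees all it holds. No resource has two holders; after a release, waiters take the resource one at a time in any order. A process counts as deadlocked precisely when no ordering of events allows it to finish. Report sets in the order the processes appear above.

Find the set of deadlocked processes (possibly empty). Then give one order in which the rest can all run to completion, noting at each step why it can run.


The deadlocked set is P3, P7 and P4.
Key observation: the wait chain closes on itself along P7 -> P4 -> P7; P3 waits into the deadlock from upstream.
The rest can finish in the order P5, P6, P1.
Walking it through:
  run P5 (it waits on nothing); releases L12
  run P6 (all its waits — L12 — are resolved); releases L8
  run P1 (all its waits — L8 and L12 — are resolved); releases L10


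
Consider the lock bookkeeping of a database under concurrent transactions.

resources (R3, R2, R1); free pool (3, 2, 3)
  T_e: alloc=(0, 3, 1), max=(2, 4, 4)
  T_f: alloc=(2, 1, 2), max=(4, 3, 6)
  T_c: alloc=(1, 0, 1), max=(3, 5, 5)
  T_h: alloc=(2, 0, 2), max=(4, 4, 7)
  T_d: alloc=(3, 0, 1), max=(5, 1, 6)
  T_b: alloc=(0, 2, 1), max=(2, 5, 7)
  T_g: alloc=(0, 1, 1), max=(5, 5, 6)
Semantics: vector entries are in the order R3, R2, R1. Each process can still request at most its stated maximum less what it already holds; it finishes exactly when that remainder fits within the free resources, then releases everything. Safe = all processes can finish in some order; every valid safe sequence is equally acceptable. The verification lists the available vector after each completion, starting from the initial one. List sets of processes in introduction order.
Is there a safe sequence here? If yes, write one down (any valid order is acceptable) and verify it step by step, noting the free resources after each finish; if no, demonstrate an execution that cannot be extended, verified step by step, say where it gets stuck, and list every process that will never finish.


SAFE — a valid safe sequence is T_e, T_f, T_h, T_d, T_g, T_b, T_c.
Key observation: the order's first zero-slack moment is T_e ((2, 1, 3) needed, (3, 2, 3) free — a requested resource with nothing to spare).
Walking it through:
  pool = (3, 2, 3)
  T_e needs (2, 1, 3) <= (3, 2, 3) -> finishes; pool += (0, 3, 1) = (3, 5, 4)
  T_f needs (2, 2, 4) <= (3, 5, 4) -> finishes; pool += (2, 1, 2) = (5, 6, 6)
  T_h needs (2, 4, 5) <= (5, 6, 6) -> finishes; pool += (2, 0, 2) = (7, 6, 8)
  T_d needs (2, 1, 5) <= (7, 6, 8) -> finishes; pool += (3, 0, 1) = (10, 6, 9)
  T_g needs (5, 4, 5) <= (10, 6, 9) -> finishes; pool += (0, 1, 1) = (10, 7, 10)
  T_b needs (2, 3, 6) <= (10, 7, 10) -> finishes; pool += (0, 2, 1) = (10, 9, 11)
  T_c needs (2, 5, 4) <= (10, 9, 11) -> finishes; pool += (1, 0, 1) = (11, 9, 12)


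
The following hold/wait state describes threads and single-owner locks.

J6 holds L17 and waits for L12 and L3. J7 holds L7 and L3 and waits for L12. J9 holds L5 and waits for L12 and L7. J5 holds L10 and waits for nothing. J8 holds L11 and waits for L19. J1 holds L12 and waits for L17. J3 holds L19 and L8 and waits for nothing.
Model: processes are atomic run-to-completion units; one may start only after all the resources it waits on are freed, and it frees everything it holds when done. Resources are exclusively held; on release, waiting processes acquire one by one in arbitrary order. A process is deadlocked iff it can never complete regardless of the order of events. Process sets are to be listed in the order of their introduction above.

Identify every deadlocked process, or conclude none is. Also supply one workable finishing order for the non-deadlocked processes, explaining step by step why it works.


The deadlocked set is J6, J7, J9 and J1.
Key observation: the knot is the closed ring of waits J6 -> J7 -> J1 -> J6; J9 waits into the deadlock from upstream.
One completion order for the rest: J3, J5, J8.
Verifying each step:
  J3 waits on nothing -> runs at once and releases L19 and L8
  J5 waits on nothing -> runs at once and releases L10
  J8 waits on L19 — all released -> runs and releases L11


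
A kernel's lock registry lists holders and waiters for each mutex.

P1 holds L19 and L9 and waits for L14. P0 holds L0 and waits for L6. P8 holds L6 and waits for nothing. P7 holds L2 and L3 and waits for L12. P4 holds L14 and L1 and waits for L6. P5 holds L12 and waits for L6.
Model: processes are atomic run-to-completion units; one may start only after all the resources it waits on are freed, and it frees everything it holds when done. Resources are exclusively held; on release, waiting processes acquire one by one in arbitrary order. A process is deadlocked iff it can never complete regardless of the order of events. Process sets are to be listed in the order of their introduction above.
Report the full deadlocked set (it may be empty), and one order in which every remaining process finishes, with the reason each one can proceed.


Nothing here is deadlocked.
Key observation: every chain of waits terminates; starting from the processes that wait on nothing, all the rest unlock in turn.
A valid finishing order for the others: P8, P4, P5, P1, P7, P0.
Check, step by step:
  P8: no waits; runs immediately, freeing L6
  run P4 (all its waits — L6 — are resolved); releases L14 and L1
  run P5 (all its waits — L6 — are resolved); releases L12
  run P1 (all its waits — L14 — are resolved); releases L19 and L9
  run P7 (all its waits — L12 — are resolved); releases L2 and L3
  run P0 (all its waits — L6 — are resolved); releases L0


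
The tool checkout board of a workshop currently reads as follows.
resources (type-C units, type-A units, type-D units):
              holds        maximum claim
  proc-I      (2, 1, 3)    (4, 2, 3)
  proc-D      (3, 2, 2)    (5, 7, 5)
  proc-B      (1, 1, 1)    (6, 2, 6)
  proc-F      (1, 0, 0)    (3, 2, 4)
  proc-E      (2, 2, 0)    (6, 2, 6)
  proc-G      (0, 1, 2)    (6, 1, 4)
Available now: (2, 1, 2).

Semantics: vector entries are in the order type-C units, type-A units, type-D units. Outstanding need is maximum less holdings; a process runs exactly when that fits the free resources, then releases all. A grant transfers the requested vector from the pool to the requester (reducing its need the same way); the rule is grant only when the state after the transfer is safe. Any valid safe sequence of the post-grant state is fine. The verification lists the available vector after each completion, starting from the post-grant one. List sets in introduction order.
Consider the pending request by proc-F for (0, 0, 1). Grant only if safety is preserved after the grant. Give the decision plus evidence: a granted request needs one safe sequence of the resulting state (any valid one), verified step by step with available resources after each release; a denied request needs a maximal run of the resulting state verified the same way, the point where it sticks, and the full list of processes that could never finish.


GRANT — the state after the grant stays safe, e.g. via proc-I, proc-F, proc-B, proc-E, proc-D, proc-G.
Key observation: with (2, 1, 1) left after the transfer, proc-I can run at once — the state stays safe.
Verifying the post-grant state step by step:
  pool = (2, 1, 1)
  proc-I needs (2, 1, 0) <= (2, 1, 1) -> finishes; pool += (2, 1, 3) = (4, 2, 4)
  proc-F needs (2, 2, 3) <= (4, 2, 4) -> finishes; pool += (1, 0, 1) = (5, 2, 5)
  proc-B needs (5, 1, 5) <= (5, 2, 5) -> finishes; pool += (1, 1, 1) = (6, 3, 6)
  proc-E needs (4, 0, 6) <= (6, 3, 6) -> finishes; pool += (2, 2, 0) = (8, 5, 6)
  proc-D needs (2, 5, 3) <= (8, 5, 6) -> finishes; pool += (3, 2, 2) = (11, 7, 8)
  proc-G needs (6, 0, 2) <= (11, 7, 8) -> finishes; pool += (0, 1, 2) = (11, 8, 10)


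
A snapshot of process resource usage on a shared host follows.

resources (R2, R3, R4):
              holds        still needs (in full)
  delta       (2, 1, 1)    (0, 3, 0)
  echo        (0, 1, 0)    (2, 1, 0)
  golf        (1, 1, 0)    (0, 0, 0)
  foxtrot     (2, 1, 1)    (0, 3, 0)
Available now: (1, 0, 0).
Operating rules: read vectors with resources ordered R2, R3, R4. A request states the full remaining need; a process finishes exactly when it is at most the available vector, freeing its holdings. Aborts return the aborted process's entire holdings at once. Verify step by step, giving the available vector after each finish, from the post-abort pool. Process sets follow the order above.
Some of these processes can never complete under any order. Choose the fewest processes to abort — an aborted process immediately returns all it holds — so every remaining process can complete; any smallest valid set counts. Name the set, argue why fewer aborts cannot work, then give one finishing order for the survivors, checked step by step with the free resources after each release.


The answer: abort foxtrot.
Key observation: delta had no path to completion before; after the abort of foxtrot ((2, 1, 1) returned), step 3 is where it fits.
No smaller set exists: with zero aborts the deadlock remains.
One survivor order: echo, golf, delta. Step-by-step check (post-abort pool first):
  pool = (3, 1, 1)
  echo: need (2, 1, 0) fits (3, 1, 1); releases (0, 1, 0), pool now (3, 2, 1)
  golf: need (0, 0, 0) fits (3, 2, 1); releases (1, 1, 0), pool now (4, 3, 1)
  delta: need (0, 3, 0) fits (4, 3, 1); releases (2, 1, 1), pool now (6, 4, 2)


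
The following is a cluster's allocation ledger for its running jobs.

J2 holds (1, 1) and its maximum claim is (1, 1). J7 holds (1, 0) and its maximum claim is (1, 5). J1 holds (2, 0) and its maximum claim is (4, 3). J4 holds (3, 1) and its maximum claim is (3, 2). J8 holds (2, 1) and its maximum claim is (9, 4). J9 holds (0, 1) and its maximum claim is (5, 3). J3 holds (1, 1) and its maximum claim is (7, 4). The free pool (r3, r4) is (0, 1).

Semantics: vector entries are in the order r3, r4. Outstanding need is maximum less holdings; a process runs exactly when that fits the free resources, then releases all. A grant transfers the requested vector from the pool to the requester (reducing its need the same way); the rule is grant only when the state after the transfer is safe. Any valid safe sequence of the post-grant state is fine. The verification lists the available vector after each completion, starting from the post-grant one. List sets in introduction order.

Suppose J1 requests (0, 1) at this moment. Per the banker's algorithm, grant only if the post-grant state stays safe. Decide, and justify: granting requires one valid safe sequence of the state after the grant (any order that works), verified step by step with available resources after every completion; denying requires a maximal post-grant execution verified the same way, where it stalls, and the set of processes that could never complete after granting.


GRANT: granting preserves safety; a valid post-grant sequence is J2, J4, J1, J9, J3, J8, J7.
Key observation: with (0, 0) left after the transfer, J2 can run at once — the state stays safe.
Step-by-step check of the post-grant state:
  pool = (0, 0)
  run J2 (needs (0, 0), free (0, 0)); after release of (1, 1) the pool is (1, 1)
  run J4 (needs (0, 1), free (1, 1)); after release of (3, 1) the pool is (4, 2)
  run J1 (needs (2, 2), free (4, 2)); after release of (2, 1) the pool is (6, 3)
  run J9 (needs (5, 2), free (6, 3)); after release of (0, 1) the pool is (6, 4)
  run J3 (needs (6, 3), free (6, 4)); after release of (1, 1) the pool is (7, 5)
  run J8 (needs (7, 3), free (7, 5)); after release of (2, 1) the pool is (9, 6)
  run J7 (needs (0, 5), free (9, 6)); after release of (1, 0) the pool is (10, 6)


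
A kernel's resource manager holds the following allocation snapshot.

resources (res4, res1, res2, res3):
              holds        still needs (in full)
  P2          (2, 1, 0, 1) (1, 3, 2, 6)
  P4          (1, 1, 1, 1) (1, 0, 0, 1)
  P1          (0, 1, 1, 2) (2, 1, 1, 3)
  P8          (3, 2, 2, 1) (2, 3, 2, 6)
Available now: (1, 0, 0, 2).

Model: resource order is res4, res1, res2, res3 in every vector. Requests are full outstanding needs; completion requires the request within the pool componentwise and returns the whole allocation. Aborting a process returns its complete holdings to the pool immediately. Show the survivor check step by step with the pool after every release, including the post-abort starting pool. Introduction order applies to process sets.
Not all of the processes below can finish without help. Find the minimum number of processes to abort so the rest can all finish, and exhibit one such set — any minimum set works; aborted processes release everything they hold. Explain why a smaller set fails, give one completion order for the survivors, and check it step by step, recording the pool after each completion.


Abort P8.
Key observation: P2 was stuck for good until P8 gave back (3, 2, 2, 1); in the order shown it finishes at step 3.
Why nothing smaller works: aborting no one leaves the state deadlocked as given.
Survivors finish in the order: P1, P4, P2. Walking it through (pool after the aborts first):
  pool = (4, 2, 2, 3)
  P1: need (2, 1, 1, 3) fits (4, 2, 2, 3); releases (0, 1, 1, 2), pool now (4, 3, 3, 5)
  P4: need (1, 0, 0, 1) fits (4, 3, 3, 5); releases (1, 1, 1, 1), pool now (5, 4, 4, 6)
  P2: need (1, 3, 2, 6) fits (5, 4, 4, 6); releases (2, 1, 0, 1), pool now (7, 5, 4, 7)


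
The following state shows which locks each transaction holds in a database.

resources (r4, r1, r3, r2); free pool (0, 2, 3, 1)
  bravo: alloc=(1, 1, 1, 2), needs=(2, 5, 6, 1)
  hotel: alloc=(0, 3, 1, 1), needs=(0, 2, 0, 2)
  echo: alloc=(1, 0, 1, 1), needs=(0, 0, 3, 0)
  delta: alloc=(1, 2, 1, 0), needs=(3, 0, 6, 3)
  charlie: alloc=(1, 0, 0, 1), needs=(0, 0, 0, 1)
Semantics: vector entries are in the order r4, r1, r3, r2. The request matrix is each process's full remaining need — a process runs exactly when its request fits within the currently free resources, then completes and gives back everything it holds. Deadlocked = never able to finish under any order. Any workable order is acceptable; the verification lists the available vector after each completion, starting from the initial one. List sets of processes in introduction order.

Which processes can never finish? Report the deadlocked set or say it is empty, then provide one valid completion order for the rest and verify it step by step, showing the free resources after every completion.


Deadlocked: bravo and delta.
Key observation: echo, charlie, hotel can finish, but then (2, 5, 5, 4) is all there is, and the blocked group's r3 demands exceed it.
The rest can finish in the order echo, charlie, hotel. Walking it through:
  pool = (0, 2, 3, 1)
  run echo (needs (0, 0, 3, 0), free (0, 2, 3, 1)); after release of (1, 0, 1, 1) the pool is (1, 2, 4, 2)
  run charlie (needs (0, 0, 0, 1), free (1, 2, 4, 2)); after release of (1, 0, 0, 1) the pool is (2, 2, 4, 3)
  run hotel (needs (0, 2, 0, 2), free (2, 2, 4, 3)); after release of (0, 3, 1, 1) the pool is (2, 5, 5, 4)
None of the blocked processes ever fits:
  bravo cannot run: need (2, 5, 6, 1) vs free (2, 5, 5, 4) (insufficient r3)
  delta cannot run: need (3, 0, 6, 3) vs free (2, 5, 5, 4) (insufficient r4 and r3)


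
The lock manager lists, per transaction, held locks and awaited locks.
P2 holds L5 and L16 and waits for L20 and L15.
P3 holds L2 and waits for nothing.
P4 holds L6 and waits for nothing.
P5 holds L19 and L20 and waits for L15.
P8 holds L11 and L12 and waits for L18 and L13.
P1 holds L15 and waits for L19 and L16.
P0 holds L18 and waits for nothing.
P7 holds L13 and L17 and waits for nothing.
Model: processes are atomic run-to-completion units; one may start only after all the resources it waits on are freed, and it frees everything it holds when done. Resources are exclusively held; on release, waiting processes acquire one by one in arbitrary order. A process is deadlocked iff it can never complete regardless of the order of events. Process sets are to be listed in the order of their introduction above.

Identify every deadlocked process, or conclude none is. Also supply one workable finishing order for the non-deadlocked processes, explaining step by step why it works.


The deadlocked set is P2, P5 and P1.
Key observation: nobody on the ring P2 -> P5 -> P1 -> P2 can start until another member finishes, which never happens; no other process is dragged down with it.
The rest can finish in the order P7, P3, P4, P0, P8.
Walking it through:
  run P7 (it waits on nothing); releases L13 and L17
  run P3 (it waits on nothing); releases L2
  run P4 (it waits on nothing); releases L6
  run P0 (it waits on nothing); releases L18
  P8: everything it awaited (L18 and L13) is free; runs, freeing L11 and L12
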